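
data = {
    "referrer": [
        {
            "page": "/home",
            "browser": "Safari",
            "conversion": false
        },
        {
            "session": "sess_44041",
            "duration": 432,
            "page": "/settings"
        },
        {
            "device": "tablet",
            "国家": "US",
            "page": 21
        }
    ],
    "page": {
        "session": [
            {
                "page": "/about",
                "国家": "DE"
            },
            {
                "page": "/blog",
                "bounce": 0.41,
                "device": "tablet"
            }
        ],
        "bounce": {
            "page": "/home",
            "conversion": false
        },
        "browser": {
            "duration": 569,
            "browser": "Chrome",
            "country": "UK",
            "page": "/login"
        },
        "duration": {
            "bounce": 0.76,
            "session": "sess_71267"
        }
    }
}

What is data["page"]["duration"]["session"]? "sess_71267"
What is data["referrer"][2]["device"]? "tablet"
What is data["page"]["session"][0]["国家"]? "DE"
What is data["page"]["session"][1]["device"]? "tablet"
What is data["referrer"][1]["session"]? "sess_44041"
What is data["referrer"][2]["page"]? 21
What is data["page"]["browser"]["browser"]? "Chrome"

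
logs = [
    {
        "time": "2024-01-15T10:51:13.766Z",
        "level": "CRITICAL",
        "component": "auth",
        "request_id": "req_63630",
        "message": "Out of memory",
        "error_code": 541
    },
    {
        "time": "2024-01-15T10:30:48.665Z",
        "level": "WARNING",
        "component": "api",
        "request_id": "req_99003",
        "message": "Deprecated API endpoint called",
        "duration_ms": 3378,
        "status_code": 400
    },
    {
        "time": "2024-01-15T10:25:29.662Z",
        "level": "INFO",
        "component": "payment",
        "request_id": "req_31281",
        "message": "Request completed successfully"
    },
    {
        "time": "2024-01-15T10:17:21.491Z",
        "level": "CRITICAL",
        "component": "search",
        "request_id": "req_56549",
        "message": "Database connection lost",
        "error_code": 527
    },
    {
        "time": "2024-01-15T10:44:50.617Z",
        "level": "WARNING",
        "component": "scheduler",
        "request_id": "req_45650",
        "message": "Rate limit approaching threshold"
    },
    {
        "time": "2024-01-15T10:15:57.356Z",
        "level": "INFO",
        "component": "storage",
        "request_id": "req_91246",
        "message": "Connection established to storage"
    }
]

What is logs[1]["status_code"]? 400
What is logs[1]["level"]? "WARNING"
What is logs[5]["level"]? "INFO"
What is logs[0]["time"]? "2024-01-15T10:51:13.766Z"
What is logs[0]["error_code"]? 541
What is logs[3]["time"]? "2024-01-15T10:17:21.491Z"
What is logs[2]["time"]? "2024-01-15T10:25:29.662Z"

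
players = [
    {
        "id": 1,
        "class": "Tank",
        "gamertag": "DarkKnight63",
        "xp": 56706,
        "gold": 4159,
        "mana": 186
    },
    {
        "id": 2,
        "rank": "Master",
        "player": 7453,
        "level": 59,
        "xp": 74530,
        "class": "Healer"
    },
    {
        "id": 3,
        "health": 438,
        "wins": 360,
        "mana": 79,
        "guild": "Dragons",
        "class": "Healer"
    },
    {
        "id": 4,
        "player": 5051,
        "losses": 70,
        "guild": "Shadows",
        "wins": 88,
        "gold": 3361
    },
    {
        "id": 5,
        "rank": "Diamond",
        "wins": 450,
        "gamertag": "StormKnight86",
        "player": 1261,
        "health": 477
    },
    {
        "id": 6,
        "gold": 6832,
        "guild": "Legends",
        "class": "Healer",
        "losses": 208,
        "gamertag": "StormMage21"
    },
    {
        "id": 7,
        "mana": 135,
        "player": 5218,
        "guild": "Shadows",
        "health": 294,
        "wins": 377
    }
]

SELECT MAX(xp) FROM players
74530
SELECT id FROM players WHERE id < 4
[1, 2, 3]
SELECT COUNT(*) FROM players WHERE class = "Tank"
1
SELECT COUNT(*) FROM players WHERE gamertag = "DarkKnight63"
1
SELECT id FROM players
[1, 2, 3, 4, 5, 6, 7]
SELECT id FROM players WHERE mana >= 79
[1, 3, 7]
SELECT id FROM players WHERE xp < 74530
[1]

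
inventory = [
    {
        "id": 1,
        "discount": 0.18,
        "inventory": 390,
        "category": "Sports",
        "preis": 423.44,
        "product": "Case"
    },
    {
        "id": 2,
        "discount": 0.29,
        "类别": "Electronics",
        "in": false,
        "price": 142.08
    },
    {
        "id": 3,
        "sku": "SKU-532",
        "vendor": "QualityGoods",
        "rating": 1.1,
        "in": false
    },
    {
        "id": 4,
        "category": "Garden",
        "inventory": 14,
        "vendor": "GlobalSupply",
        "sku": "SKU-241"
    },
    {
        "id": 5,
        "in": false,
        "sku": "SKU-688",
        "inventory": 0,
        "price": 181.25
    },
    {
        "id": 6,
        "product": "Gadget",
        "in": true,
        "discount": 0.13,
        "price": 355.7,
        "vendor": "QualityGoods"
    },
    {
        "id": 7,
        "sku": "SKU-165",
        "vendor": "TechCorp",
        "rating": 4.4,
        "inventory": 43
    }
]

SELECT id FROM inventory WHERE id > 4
[5, 6, 7]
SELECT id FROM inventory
[1, 2, 3, 4, 5, 6, 7]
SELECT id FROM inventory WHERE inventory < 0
[]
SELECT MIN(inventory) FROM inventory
0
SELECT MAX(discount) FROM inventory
0.29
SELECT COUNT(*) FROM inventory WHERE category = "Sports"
1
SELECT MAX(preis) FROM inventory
423.44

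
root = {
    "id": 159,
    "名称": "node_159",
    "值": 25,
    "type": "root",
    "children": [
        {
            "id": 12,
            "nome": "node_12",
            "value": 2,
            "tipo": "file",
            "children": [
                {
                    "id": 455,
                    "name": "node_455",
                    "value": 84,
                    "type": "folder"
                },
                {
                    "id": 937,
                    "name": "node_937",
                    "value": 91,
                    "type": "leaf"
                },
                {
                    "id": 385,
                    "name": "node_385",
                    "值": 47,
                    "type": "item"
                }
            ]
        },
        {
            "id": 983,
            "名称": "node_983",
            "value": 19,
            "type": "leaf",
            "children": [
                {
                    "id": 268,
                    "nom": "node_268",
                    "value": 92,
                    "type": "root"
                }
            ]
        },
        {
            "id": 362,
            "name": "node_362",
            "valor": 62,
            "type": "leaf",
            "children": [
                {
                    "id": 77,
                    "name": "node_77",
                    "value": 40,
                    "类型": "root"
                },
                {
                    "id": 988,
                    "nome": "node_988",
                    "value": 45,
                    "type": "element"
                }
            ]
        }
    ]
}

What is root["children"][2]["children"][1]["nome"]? "node_988"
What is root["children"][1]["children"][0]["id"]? 268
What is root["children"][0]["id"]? 12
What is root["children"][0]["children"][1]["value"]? 91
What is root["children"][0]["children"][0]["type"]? "folder"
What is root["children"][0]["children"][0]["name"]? "node_455"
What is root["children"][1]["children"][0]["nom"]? "node_268"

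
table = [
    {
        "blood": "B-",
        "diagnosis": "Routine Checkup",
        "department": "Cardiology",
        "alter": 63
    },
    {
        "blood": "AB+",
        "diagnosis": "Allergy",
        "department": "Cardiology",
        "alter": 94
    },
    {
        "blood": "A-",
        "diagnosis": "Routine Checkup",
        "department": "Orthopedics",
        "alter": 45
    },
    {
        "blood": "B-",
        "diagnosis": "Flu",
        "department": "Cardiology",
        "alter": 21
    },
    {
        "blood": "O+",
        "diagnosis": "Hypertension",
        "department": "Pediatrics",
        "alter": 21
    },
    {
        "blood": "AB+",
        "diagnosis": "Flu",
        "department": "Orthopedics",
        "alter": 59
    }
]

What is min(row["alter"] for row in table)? 21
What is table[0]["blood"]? "B-"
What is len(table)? 6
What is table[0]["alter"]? 63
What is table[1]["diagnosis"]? "Allergy"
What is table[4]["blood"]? "O+"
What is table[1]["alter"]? 94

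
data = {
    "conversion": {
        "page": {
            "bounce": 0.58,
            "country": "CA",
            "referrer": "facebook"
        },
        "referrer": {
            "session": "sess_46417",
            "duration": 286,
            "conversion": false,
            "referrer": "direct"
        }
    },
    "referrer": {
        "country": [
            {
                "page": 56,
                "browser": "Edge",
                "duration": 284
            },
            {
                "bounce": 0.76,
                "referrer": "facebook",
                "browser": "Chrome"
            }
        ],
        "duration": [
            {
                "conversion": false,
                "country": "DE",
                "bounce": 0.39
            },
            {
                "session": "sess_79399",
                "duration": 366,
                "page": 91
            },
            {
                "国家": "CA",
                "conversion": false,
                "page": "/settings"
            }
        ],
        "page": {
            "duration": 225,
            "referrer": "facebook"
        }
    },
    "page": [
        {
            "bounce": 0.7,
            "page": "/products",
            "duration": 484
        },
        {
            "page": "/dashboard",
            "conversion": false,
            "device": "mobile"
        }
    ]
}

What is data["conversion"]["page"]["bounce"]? 0.58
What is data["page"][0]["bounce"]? 0.7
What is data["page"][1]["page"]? "/dashboard"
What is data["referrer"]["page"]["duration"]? 225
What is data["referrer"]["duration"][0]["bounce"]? 0.39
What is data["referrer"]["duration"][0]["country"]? "DE"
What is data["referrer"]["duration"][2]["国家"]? "CA"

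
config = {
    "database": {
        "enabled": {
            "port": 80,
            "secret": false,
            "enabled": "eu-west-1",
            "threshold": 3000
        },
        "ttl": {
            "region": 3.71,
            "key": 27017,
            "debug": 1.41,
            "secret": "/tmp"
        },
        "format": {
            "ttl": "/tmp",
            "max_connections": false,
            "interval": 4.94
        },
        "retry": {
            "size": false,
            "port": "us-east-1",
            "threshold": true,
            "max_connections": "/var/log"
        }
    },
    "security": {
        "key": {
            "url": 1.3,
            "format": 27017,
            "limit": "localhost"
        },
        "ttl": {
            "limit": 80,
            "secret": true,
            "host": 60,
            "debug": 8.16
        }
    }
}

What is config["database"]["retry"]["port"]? "us-east-1"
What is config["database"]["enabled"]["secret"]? False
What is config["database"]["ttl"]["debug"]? 1.41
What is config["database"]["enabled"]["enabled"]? "eu-west-1"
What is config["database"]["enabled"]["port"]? 80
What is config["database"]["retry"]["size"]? False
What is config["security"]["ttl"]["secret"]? True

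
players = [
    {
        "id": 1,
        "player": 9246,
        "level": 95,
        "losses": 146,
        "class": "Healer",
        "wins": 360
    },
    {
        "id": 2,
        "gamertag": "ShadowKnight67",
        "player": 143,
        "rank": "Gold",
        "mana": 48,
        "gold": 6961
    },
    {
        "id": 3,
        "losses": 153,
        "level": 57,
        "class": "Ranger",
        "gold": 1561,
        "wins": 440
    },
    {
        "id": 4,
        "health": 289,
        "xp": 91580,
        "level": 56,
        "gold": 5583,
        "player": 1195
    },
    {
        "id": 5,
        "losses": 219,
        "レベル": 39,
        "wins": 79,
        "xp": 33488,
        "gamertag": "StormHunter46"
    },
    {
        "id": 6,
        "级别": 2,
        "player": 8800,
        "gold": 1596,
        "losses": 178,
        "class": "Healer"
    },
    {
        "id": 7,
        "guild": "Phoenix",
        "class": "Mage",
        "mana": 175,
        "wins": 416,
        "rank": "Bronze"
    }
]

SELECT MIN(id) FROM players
1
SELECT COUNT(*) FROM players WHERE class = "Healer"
2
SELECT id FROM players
[1, 2, 3, 4, 5, 6, 7]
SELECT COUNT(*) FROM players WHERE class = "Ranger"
1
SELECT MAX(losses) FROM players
219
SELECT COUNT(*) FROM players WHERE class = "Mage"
1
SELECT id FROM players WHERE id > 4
[5, 6, 7]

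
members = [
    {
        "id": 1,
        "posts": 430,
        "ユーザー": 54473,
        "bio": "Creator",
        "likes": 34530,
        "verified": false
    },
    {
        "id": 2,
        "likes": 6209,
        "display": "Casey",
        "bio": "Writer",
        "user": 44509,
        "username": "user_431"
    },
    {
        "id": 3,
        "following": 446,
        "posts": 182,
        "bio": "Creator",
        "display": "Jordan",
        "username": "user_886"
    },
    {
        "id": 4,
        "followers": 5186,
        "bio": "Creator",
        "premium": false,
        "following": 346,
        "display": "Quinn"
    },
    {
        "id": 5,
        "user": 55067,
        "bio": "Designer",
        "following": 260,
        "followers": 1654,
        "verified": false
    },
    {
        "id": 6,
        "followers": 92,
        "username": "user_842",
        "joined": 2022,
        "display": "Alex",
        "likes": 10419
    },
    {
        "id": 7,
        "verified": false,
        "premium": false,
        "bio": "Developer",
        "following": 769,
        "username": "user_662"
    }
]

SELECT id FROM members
[1, 2, 3, 4, 5, 6, 7]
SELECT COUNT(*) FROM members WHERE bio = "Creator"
3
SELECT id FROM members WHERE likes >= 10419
[1, 6]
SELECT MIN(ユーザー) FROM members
54473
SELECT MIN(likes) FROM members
6209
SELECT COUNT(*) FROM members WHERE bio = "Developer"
1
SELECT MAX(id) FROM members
7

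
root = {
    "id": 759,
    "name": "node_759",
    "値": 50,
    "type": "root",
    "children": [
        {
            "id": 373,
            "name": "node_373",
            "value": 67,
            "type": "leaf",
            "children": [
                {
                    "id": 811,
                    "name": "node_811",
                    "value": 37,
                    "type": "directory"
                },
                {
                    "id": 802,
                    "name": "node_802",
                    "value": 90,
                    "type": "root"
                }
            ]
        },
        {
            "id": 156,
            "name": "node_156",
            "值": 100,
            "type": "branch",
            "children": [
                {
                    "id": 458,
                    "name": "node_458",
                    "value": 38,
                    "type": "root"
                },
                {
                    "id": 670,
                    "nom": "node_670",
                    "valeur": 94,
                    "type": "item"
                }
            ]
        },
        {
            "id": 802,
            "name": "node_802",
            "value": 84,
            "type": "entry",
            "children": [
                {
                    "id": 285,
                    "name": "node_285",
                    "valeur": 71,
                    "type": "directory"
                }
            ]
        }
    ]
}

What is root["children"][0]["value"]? 67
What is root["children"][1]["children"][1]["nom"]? "node_670"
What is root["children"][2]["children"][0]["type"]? "directory"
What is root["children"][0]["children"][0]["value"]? 37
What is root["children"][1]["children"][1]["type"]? "item"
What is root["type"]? "root"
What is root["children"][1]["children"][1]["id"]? 670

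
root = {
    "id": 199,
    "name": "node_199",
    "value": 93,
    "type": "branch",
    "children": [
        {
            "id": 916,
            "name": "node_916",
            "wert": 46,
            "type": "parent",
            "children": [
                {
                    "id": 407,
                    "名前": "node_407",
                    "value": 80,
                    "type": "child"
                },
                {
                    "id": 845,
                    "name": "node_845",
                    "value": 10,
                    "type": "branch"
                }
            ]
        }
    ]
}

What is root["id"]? 199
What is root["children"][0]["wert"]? 46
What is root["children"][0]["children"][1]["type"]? "branch"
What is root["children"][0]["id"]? 916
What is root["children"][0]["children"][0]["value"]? 80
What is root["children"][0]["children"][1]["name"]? "node_845"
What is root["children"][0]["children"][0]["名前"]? "node_407"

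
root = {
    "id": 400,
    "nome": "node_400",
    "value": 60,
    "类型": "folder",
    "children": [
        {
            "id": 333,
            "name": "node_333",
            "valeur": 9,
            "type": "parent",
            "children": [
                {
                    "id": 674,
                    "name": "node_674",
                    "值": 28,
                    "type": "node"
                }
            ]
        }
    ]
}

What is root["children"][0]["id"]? 333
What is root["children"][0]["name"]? "node_333"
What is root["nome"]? "node_400"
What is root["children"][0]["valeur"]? 9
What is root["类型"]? "folder"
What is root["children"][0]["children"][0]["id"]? 674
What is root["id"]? 400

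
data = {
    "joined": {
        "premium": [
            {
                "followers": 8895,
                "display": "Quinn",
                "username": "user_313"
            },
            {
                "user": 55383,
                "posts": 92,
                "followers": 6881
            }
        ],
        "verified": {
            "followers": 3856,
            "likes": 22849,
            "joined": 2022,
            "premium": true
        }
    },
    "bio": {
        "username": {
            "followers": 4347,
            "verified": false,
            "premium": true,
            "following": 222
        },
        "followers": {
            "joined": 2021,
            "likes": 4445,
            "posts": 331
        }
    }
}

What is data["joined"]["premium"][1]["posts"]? 92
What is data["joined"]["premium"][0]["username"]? "user_313"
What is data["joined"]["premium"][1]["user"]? 55383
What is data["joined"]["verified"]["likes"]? 22849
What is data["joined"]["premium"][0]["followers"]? 8895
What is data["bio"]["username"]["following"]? 222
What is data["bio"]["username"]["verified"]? False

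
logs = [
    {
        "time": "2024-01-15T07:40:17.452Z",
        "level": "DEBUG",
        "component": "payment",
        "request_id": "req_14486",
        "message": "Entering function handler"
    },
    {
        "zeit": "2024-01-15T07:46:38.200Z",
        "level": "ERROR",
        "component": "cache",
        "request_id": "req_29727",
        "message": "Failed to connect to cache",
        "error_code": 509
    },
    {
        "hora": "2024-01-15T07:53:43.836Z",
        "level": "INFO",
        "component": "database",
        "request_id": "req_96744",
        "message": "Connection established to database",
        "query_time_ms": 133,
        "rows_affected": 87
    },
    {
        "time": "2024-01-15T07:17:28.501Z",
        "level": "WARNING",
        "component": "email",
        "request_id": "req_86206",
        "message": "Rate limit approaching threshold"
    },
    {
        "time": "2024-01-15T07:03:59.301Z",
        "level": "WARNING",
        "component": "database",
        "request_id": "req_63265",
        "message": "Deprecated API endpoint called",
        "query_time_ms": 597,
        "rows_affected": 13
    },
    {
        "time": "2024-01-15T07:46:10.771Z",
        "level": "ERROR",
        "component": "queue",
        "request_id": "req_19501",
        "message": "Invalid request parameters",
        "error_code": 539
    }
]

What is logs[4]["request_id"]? "req_63265"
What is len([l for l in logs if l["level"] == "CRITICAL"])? 0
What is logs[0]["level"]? "DEBUG"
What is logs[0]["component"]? "payment"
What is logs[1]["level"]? "ERROR"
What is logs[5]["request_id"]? "req_19501"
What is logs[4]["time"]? "2024-01-15T07:03:59.301Z"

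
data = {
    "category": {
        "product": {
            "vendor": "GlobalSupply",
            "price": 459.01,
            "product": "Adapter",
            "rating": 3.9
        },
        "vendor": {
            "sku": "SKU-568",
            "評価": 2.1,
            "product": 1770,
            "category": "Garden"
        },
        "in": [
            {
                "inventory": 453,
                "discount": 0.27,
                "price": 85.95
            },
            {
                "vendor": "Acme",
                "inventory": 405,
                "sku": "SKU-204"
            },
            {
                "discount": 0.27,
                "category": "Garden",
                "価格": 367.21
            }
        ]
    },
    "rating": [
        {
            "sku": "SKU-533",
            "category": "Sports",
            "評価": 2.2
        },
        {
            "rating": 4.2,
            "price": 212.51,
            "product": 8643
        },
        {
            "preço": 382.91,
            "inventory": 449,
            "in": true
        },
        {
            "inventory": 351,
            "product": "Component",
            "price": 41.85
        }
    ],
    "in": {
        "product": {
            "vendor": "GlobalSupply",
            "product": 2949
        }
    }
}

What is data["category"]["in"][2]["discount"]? 0.27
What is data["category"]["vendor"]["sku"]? "SKU-568"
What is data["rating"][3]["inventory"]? 351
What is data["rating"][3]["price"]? 41.85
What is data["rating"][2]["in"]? True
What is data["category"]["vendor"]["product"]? 1770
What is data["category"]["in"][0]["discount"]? 0.27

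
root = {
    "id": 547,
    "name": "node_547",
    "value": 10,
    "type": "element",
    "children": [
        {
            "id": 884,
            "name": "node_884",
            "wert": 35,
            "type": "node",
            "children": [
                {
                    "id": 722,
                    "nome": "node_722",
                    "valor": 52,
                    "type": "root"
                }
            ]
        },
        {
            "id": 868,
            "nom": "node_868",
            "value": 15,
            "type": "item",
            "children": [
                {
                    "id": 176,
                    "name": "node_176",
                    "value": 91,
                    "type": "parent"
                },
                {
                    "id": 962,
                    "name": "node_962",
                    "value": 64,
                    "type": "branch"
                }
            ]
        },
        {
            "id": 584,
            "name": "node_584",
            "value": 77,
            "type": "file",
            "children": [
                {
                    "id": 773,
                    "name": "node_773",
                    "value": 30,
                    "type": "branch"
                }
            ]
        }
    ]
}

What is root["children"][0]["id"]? 884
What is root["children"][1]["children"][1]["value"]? 64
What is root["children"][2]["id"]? 584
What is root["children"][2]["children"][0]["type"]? "branch"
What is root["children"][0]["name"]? "node_884"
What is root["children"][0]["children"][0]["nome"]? "node_722"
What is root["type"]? "element"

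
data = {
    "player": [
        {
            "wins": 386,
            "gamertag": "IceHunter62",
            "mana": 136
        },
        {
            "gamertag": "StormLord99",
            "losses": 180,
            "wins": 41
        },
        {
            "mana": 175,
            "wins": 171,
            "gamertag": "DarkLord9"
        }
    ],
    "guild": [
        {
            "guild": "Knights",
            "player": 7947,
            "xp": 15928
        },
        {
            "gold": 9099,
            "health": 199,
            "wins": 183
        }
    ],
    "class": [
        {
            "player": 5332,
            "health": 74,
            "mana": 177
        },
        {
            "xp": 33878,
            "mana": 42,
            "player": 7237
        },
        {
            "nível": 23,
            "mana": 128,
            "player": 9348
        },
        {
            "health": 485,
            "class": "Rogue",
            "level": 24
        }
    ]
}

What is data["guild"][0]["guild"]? "Knights"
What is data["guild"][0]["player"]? 7947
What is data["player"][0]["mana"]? 136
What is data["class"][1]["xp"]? 33878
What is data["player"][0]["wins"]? 386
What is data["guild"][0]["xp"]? 15928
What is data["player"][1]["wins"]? 41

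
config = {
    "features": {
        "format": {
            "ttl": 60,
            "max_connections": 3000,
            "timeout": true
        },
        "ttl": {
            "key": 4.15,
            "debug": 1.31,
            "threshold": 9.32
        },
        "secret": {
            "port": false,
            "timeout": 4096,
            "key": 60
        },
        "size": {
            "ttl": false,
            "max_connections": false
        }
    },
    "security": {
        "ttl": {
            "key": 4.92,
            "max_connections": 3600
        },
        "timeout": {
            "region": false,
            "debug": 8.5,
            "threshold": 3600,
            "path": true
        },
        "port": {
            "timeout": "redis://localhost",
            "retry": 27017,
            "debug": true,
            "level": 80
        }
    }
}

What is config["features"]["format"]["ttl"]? 60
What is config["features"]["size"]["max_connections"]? False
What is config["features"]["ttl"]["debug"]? 1.31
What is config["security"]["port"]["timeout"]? "redis://localhost"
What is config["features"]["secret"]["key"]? 60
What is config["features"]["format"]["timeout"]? True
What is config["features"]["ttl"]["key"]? 4.15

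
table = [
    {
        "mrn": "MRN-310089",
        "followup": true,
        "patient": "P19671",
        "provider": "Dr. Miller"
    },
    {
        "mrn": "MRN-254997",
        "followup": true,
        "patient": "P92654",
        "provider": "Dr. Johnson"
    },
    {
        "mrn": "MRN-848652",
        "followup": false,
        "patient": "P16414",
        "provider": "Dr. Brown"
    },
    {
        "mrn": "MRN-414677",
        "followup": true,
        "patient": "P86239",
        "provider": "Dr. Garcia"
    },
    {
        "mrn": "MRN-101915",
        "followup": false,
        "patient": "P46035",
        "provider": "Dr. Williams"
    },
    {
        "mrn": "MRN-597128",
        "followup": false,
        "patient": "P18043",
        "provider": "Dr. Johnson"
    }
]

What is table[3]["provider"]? "Dr. Garcia"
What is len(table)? 6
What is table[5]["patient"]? "P18043"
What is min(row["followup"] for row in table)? False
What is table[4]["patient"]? "P46035"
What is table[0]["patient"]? "P19671"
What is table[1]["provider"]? "Dr. Johnson"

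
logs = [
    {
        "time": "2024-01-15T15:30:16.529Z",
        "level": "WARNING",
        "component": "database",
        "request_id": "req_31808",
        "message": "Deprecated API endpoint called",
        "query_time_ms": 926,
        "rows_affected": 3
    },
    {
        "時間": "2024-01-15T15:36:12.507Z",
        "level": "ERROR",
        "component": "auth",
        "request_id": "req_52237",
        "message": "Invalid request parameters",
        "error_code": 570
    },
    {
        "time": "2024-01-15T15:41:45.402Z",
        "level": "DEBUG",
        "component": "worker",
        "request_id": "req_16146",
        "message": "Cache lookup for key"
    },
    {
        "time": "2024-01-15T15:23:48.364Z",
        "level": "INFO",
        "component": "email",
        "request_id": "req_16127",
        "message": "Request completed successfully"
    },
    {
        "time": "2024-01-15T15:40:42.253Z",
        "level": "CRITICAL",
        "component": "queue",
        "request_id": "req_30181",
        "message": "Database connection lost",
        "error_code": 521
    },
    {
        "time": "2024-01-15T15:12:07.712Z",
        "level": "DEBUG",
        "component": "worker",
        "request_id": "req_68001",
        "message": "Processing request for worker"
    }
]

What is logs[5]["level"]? "DEBUG"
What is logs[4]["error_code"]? 521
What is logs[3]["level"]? "INFO"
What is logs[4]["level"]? "CRITICAL"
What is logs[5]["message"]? "Processing request for worker"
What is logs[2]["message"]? "Cache lookup for key"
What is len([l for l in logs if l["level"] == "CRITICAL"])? 1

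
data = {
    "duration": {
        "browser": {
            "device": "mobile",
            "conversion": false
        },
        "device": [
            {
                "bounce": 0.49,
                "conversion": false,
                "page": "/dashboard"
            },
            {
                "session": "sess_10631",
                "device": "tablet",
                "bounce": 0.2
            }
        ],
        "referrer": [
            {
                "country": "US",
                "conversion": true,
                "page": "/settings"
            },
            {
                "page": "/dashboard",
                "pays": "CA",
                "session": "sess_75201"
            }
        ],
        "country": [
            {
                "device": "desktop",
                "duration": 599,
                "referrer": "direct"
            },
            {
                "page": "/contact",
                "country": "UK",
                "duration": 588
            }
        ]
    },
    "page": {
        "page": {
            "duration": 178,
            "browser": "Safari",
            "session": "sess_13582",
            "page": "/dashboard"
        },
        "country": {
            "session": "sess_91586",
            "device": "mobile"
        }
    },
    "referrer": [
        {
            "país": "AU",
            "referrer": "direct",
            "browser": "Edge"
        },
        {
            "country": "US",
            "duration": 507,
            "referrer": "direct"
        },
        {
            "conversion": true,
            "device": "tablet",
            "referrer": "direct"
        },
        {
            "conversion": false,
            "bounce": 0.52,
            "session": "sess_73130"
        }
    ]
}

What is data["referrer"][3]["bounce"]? 0.52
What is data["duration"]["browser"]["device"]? "mobile"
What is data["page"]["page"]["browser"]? "Safari"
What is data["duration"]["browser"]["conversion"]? False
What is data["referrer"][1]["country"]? "US"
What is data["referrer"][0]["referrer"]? "direct"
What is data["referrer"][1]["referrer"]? "direct"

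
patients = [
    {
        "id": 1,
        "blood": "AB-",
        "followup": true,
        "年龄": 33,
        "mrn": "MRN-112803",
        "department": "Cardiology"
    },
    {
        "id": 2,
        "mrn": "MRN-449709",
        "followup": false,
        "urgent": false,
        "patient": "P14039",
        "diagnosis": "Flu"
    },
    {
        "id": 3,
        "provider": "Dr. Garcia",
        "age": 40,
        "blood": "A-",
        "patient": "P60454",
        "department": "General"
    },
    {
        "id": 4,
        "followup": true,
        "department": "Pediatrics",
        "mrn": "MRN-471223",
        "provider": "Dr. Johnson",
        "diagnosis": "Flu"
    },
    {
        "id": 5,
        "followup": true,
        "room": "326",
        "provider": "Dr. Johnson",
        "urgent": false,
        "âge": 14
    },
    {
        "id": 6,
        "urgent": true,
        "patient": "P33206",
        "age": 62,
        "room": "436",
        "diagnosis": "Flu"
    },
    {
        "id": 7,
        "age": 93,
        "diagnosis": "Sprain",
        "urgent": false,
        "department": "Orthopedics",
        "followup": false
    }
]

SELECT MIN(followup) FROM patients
False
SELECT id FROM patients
[1, 2, 3, 4, 5, 6, 7]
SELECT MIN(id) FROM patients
1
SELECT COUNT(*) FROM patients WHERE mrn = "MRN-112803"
1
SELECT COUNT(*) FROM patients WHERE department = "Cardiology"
1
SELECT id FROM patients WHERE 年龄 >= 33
[1]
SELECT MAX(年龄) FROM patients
33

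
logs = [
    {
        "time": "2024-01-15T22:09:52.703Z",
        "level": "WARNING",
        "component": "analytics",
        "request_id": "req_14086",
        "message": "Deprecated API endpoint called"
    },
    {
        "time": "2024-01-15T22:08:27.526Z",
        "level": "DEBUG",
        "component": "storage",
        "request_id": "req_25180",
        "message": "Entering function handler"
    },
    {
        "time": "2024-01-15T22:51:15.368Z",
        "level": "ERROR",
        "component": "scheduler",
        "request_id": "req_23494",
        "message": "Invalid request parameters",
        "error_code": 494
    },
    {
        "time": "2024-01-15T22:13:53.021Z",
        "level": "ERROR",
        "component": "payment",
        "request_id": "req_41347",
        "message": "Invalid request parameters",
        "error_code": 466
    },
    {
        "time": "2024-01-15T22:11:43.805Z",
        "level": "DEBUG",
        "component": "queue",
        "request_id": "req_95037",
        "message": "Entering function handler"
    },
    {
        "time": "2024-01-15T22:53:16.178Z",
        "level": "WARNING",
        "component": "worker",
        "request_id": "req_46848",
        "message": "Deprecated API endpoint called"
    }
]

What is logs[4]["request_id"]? "req_95037"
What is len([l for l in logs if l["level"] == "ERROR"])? 2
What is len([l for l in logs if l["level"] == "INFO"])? 0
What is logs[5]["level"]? "WARNING"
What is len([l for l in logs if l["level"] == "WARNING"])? 2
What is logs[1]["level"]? "DEBUG"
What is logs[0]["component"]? "analytics"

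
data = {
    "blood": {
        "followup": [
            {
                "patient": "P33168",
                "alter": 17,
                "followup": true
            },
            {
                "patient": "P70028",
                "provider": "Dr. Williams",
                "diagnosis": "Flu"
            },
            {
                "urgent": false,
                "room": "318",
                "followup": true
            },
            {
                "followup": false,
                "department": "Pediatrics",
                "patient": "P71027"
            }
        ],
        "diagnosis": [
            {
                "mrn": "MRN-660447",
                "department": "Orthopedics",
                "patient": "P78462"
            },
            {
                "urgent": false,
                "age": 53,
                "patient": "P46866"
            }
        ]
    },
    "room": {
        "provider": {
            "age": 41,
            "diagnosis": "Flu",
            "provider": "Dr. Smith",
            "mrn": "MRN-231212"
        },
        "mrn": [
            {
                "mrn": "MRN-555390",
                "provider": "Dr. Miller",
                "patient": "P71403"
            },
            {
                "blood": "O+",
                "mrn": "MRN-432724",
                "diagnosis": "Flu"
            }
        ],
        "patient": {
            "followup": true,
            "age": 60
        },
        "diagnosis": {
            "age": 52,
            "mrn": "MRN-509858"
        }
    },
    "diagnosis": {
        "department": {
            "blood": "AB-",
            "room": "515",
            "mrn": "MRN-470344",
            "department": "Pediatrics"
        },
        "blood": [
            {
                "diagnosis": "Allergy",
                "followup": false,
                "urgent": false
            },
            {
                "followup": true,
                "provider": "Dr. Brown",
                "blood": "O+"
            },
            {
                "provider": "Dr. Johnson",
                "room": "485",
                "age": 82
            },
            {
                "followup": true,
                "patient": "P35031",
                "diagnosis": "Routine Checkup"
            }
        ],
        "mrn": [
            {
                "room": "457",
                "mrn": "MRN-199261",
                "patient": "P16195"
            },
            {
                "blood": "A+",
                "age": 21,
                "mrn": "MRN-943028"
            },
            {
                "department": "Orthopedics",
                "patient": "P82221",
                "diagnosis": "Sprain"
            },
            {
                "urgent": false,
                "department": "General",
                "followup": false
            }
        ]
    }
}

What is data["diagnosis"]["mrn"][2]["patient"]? "P82221"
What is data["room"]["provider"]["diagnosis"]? "Flu"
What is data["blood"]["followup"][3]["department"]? "Pediatrics"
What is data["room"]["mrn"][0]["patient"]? "P71403"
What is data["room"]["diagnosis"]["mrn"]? "MRN-509858"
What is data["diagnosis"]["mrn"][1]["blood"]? "A+"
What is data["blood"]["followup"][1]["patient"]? "P70028"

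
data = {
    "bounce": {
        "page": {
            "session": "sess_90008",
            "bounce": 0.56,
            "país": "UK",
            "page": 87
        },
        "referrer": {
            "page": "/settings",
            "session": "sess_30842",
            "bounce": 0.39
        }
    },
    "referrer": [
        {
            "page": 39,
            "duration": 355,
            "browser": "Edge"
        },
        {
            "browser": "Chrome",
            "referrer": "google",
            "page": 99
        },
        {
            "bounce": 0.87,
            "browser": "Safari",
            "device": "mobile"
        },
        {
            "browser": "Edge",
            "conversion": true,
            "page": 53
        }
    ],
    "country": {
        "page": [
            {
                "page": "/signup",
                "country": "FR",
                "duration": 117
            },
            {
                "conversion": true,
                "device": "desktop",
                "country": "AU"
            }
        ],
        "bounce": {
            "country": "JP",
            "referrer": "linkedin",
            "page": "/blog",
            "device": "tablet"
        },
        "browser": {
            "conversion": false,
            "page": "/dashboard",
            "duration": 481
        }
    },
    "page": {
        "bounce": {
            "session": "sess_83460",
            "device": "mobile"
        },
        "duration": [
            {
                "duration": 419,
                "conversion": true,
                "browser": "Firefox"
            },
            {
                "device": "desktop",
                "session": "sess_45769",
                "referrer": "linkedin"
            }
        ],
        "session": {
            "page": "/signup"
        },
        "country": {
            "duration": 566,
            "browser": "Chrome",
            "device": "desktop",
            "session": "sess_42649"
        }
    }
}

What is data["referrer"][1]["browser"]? "Chrome"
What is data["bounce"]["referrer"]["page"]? "/settings"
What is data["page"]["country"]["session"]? "sess_42649"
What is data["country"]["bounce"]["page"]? "/blog"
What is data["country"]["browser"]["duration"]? 481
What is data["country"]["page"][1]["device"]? "desktop"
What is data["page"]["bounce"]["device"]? "mobile"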